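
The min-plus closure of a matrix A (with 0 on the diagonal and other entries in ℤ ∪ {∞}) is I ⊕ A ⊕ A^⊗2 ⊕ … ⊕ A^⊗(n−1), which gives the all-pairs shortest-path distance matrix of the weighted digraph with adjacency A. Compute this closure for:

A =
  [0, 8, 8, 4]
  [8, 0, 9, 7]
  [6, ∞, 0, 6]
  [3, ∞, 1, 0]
Closure =
  [0, 8, 5, 4]
  [8, 0, 8, 7]
  [6, 14, 0, 6]
  [3, 11, 1, 0]

This is the Floyd-Warshall all-pairs shortest-path computation. For each intermediate vertex k = 0, 1, …, 3, update dist[i][j] ← min(dist[i][j], dist[i][k] + dist[k][j]). The final matrix gives, for each (i, j), the minimum total weight of any directed path from i to j (possibly empty when i = j).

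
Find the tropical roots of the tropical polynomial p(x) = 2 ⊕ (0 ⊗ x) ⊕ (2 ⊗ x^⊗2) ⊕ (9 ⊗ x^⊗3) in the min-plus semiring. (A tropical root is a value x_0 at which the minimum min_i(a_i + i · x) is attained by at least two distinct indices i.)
Roots: {-7, -2, 2}

Each tropical root is a break point of the lower envelope of the lines y = a_i + i · x (there are 4 lines, with slopes 0, 1, ..., 3). Only the lines that attain the minimum somewhere contribute to roots; other lines are dominated. Here the surviving (envelope) indices are i = 3, i = 2, i = 1, i = 0.
Intersections between consecutive envelope lines give the roots: for adjacent envelope indices i < j the intersection is x = (a_i − a_j) / (j − i). Reading off the sorted break points: {-7, -2, 2}.
Verification: at each break x_0, at least two indices attain the minimum of min_i(a_i + i · x_0).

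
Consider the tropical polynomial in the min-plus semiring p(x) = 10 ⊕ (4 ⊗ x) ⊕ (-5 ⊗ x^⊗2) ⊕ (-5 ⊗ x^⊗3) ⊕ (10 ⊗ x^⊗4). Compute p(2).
p(2) = -1

A tropical monomial a ⊗ x^⊗i evaluates to a + i · x. Evaluating each term at x = 2:
  Term 0 contributes 10 + 0 · 2 = 10
  Term 1 contributes 4 + 1 · 2 = 6
  Term 2 contributes -5 + 2 · 2 = -1
  Term 3 contributes -5 + 3 · 2 = 1
  Term 4 contributes 10 + 4 · 2 = 18
p(2) = ⊕ of these = min[10, 6, -1, 1, 18] = -1.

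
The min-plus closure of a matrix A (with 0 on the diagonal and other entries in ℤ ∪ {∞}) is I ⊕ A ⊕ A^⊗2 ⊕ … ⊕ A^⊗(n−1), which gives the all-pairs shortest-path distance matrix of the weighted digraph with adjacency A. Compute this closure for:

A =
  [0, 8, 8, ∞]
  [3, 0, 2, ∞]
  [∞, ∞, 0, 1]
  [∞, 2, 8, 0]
Closure =
  [0, 8, 8, 9]
  [3, 0, 2, 3]
  [6, 3, 0, 1]
  [5, 2, 4, 0]

This is the Floyd-Warshall all-pairs shortest-path computation. For each intermediate vertex k = 0, 1, …, 3, update dist[i][j] ← min(dist[i][j], dist[i][k] + dist[k][j]). The final matrix gives, for each (i, j), the minimum total weight of any directed path from i to j (possibly empty when i = j).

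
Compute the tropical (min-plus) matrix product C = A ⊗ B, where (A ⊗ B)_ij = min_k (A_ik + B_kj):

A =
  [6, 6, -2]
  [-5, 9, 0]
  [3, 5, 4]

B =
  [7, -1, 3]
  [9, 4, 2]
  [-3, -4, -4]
A ⊗ B =
  [-5, -6, -6]
  [-3, -6, -4]
  [1, 0, 0]

Apply the min-plus product entry-by-entry:
  C[0][0] = min over k of (A[0][0] + B[0][0] = 6 + 7 = 13, A[0][1] + B[1][0] = 6 + 9 = 15, A[0][2] + B[2][0] = -2 + -3 = -5) = -5 (attained at k = 2)
  C[0][1] = min over k of (A[0][0] + B[0][1] = 6 + -1 = 5, A[0][1] + B[1][1] = 6 + 4 = 10, A[0][2] + B[2][1] = -2 + -4 = -6) = -6 (attained at k = 2)
  C[0][2] = min over k of (A[0][0] + B[0][2] = 6 + 3 = 9, A[0][1] + B[1][2] = 6 + 2 = 8, A[0][2] + B[2][2] = -2 + -4 = -6) = -6 (attained at k = 2)
  C[1][0] = min over k of (A[1][0] + B[0][0] = -5 + 7 = 2, A[1][1] + B[1][0] = 9 + 9 = 18, A[1][2] + B[2][0] = 0 + -3 = -3) = -3 (attained at k = 2)
  C[1][1] = min over k of (A[1][0] + B[0][1] = -5 + -1 = -6, A[1][1] + B[1][1] = 9 + 4 = 13, A[1][2] + B[2][1] = 0 + -4 = -4) = -6 (attained at k = 0)
  C[1][2] = min over k of (A[1][0] + B[0][2] = -5 + 3 = -2, A[1][1] + B[1][2] = 9 + 2 = 11, A[1][2] + B[2][2] = 0 + -4 = -4) = -4 (attained at k = 2)
  C[2][0] = min over k of (A[2][0] + B[0][0] = 3 + 7 = 10, A[2][1] + B[1][0] = 5 + 9 = 14, A[2][2] + B[2][0] = 4 + -3 = 1) = 1 (attained at k = 2)
  C[2][1] = min over k of (A[2][0] + B[0][1] = 3 + -1 = 2, A[2][1] + B[1][1] = 5 + 4 = 9, A[2][2] + B[2][1] = 4 + -4 = 0) = 0 (attained at k = 2)
  C[2][2] = min over k of (A[2][0] + B[0][2] = 3 + 3 = 6, A[2][1] + B[1][2] = 5 + 2 = 7, A[2][2] + B[2][2] = 4 + -4 = 0) = 0 (attained at k = 2)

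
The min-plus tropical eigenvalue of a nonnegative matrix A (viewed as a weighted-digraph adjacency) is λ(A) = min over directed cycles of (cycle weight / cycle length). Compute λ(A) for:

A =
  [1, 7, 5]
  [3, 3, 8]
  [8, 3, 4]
λ(A) = 1

Enumerate directed cycles and compute their means (weight / length). Sample:
  cycle 0 → 0: weight = 1, length = 1, mean = 1/1 ≈ 1.000
  cycle 1 → 1: weight = 3, length = 1, mean = 3/1 ≈ 3.000
  cycle 2 → 2: weight = 4, length = 1, mean = 4/1 ≈ 4.000
  cycle 0 → 1 → 0: weight = 10, length = 2, mean = 10/2 ≈ 5.000
  cycle 0 → 2 → 0: weight = 13, length = 2, mean = 13/2 ≈ 6.500
  cycle 1 → 0 → 1: weight = 10, length = 2, mean = 10/2 ≈ 5.000
Minimum mean = 1.000, attained e.g. along the cycle 0 → 0 with weight 1 and length 1. So λ(A) = 1/1 = 1.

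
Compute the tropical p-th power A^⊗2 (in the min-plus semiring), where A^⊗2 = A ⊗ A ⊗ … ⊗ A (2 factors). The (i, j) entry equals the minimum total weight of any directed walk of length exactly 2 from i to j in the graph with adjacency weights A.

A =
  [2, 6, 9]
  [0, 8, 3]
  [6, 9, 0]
A^⊗2 =
  [4, 8, 9]
  [2, 6, 3]
  [6, 9, 0]

Each entry (A^⊗2)_ij equals the minimum over all length-2 walks i = v_0 → v_1 → … → v_2 = j of Σ_t A[v_t][v_{t+1}]. For example, for (i, j) = (0, 2) we minimise over 3 possible intermediate vertex sequences; the minimum is 9, attained along the walk 0 → 1 → 2.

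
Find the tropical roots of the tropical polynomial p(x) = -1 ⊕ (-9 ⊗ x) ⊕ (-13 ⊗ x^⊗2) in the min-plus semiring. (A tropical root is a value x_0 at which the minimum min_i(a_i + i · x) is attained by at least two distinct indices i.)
Roots: {4, 8}

Each tropical root is a break point of the lower envelope of the lines y = a_i + i · x (there are 3 lines, with slopes 0, 1, ..., 2). Only the lines that attain the minimum somewhere contribute to roots; other lines are dominated. Here the surviving (envelope) indices are i = 2, i = 1, i = 0.
Intersections between consecutive envelope lines give the roots: for adjacent envelope indices i < j the intersection is x = (a_i − a_j) / (j − i). Reading off the sorted break points: {4, 8}.
Verification: at each break x_0, at least two indices attain the minimum of min_i(a_i + i · x_0).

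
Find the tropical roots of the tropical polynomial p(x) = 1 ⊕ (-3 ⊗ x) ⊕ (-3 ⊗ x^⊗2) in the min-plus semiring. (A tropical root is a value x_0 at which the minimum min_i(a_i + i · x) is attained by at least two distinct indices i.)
Roots: {0, 4}

Each tropical root is a break point of the lower envelope of the lines y = a_i + i · x (there are 3 lines, with slopes 0, 1, ..., 2). Only the lines that attain the minimum somewhere contribute to roots; other lines are dominated. Here the surviving (envelope) indices are i = 2, i = 1, i = 0.
Intersections between consecutive envelope lines give the roots: for adjacent envelope indices i < j the intersection is x = (a_i − a_j) / (j − i). Reading off the sorted break points: {0, 4}.
Verification: at each break x_0, at least two indices attain the minimum of min_i(a_i + i · x_0).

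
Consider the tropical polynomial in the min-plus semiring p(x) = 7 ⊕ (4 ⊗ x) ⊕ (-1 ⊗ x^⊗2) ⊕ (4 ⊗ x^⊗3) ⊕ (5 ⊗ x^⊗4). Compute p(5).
p(5) = 7

A tropical monomial a ⊗ x^⊗i evaluates to a + i · x. Evaluating each term at x = 5:
  Term 0 contributes 7 + 0 · 5 = 7
  Term 1 contributes 4 + 1 · 5 = 9
  Term 2 contributes -1 + 2 · 5 = 9
  Term 3 contributes 4 + 3 · 5 = 19
  Term 4 contributes 5 + 4 · 5 = 25
p(5) = ⊕ of these = min[7, 9, 9, 19, 25] = 7.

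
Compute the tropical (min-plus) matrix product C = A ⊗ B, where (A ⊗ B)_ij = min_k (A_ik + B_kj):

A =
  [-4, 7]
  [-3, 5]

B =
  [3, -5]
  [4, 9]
A ⊗ B =
  [-1, -9]
  [0, -8]

Apply the min-plus product entry-by-entry:
  C[0][0] = min over k of (A[0][0] + B[0][0] = -4 + 3 = -1, A[0][1] + B[1][0] = 7 + 4 = 11) = -1 (attained at k = 0)
  C[0][1] = min over k of (A[0][0] + B[0][1] = -4 + -5 = -9, A[0][1] + B[1][1] = 7 + 9 = 16) = -9 (attained at k = 0)
  C[1][0] = min over k of (A[1][0] + B[0][0] = -3 + 3 = 0, A[1][1] + B[1][0] = 5 + 4 = 9) = 0 (attained at k = 0)
  C[1][1] = min over k of (A[1][0] + B[0][1] = -3 + -5 = -8, A[1][1] + B[1][1] = 5 + 9 = 14) = -8 (attained at k = 0)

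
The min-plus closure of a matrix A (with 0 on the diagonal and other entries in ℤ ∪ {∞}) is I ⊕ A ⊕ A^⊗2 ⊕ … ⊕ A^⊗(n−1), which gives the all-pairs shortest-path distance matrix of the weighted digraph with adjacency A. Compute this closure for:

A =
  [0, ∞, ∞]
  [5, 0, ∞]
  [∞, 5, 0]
Closure =
  [0, ∞, ∞]
  [5, 0, ∞]
  [10, 5, 0]

This is the Floyd-Warshall all-pairs shortest-path computation. For each intermediate vertex k = 0, 1, …, 2, update dist[i][j] ← min(dist[i][j], dist[i][k] + dist[k][j]). The final matrix gives, for each (i, j), the minimum total weight of any directed path from i to j (possibly empty when i = j).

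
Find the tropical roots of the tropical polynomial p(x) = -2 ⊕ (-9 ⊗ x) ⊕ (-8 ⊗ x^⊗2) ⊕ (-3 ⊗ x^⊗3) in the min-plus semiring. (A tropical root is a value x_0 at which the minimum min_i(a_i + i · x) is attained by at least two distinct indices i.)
Roots: {-5, -1, 7}

Each tropical root is a break point of the lower envelope of the lines y = a_i + i · x (there are 4 lines, with slopes 0, 1, ..., 3). Only the lines that attain the minimum somewhere contribute to roots; other lines are dominated. Here the surviving (envelope) indices are i = 3, i = 2, i = 1, i = 0.
Intersections between consecutive envelope lines give the roots: for adjacent envelope indices i < j the intersection is x = (a_i − a_j) / (j − i). Reading off the sorted break points: {-5, -1, 7}.
Verification: at each break x_0, at least two indices attain the minimum of min_i(a_i + i · x_0).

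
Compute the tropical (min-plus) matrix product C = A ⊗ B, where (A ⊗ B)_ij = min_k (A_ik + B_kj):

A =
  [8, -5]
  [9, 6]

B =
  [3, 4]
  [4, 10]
A ⊗ B =
  [-1, 5]
  [10, 13]

Apply the min-plus product entry-by-entry:
  C[0][0] = min over k of (A[0][0] + B[0][0] = 8 + 3 = 11, A[0][1] + B[1][0] = -5 + 4 = -1) = -1 (attained at k = 1)
  C[0][1] = min over k of (A[0][0] + B[0][1] = 8 + 4 = 12, A[0][1] + B[1][1] = -5 + 10 = 5) = 5 (attained at k = 1)
  C[1][0] = min over k of (A[1][0] + B[0][0] = 9 + 3 = 12, A[1][1] + B[1][0] = 6 + 4 = 10) = 10 (attained at k = 1)
  C[1][1] = min over k of (A[1][0] + B[0][1] = 9 + 4 = 13, A[1][1] + B[1][1] = 6 + 10 = 16) = 13 (attained at k = 0)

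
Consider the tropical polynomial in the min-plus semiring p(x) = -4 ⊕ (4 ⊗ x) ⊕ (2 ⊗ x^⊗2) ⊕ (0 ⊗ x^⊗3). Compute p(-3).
p(-3) = -9

A tropical monomial a ⊗ x^⊗i evaluates to a + i · x. Evaluating each term at x = -3:
  Term 0 contributes -4 + 0 · -3 = -4
  Term 1 contributes 4 + 1 · -3 = 1
  Term 2 contributes 2 + 2 · -3 = -4
  Term 3 contributes 0 + 3 · -3 = -9
p(-3) = ⊕ of these = min[-4, 1, -4, -9] = -9.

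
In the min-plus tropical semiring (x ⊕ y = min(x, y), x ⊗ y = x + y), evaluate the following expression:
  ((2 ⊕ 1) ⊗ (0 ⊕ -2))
((2 ⊕ 1) ⊗ (0 ⊕ -2)) = -1

Expand innermost to outermost. Recall ⊕ takes the minimum of its arguments and ⊗ takes their sum. Working out the expression ((2 ⊕ 1) ⊗ (0 ⊕ -2)) gives -1.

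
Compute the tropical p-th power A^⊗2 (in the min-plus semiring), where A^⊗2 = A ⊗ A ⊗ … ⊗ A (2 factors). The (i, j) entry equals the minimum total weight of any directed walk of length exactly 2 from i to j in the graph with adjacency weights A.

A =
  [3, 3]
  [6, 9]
A^⊗2 =
  [6, 6]
  [9, 9]

Each entry (A^⊗2)_ij equals the minimum over all length-2 walks i = v_0 → v_1 → … → v_2 = j of Σ_t A[v_t][v_{t+1}]. For example, for (i, j) = (0, 1) we minimise over 2 possible intermediate vertex sequences; the minimum is 6, attained along the walk 0 → 0 → 1.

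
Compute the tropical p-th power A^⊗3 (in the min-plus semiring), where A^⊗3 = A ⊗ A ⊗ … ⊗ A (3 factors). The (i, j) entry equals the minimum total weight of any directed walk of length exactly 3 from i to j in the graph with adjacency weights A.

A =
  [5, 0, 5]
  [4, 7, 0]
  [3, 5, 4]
A^⊗3 =
  [3, 4, 4]
  [7, 3, 4]
  [7, 7, 3]

Each entry (A^⊗3)_ij equals the minimum over all length-3 walks i = v_0 → v_1 → … → v_3 = j of Σ_t A[v_t][v_{t+1}]. For example, for (i, j) = (0, 2) we minimise over 9 possible intermediate vertex sequences; the minimum is 4, attained along the walk 0 → 1 → 2 → 2.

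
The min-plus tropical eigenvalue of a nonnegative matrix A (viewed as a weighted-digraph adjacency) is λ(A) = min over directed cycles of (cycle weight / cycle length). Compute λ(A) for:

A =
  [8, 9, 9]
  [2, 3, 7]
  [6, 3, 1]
λ(A) = 1

Enumerate directed cycles and compute their means (weight / length). Sample:
  cycle 0 → 0: weight = 8, length = 1, mean = 8/1 ≈ 8.000
  cycle 1 → 1: weight = 3, length = 1, mean = 3/1 ≈ 3.000
  cycle 2 → 2: weight = 1, length = 1, mean = 1/1 ≈ 1.000
  cycle 0 → 1 → 0: weight = 11, length = 2, mean = 11/2 ≈ 5.500
  cycle 0 → 2 → 0: weight = 15, length = 2, mean = 15/2 ≈ 7.500
  cycle 1 → 0 → 1: weight = 11, length = 2, mean = 11/2 ≈ 5.500
Minimum mean = 1.000, attained e.g. along the cycle 2 → 2 with weight 1 and length 1. So λ(A) = 1/1 = 1.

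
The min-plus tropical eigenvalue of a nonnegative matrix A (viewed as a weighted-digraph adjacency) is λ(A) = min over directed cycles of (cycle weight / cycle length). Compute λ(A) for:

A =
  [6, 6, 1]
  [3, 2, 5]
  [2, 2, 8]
λ(A) = 3/2

Enumerate directed cycles and compute their means (weight / length). Sample:
  cycle 0 → 0: weight = 6, length = 1, mean = 6/1 ≈ 6.000
  cycle 1 → 1: weight = 2, length = 1, mean = 2/1 ≈ 2.000
  cycle 2 → 2: weight = 8, length = 1, mean = 8/1 ≈ 8.000
  cycle 0 → 1 → 0: weight = 9, length = 2, mean = 9/2 ≈ 4.500
  cycle 0 → 2 → 0: weight = 3, length = 2, mean = 3/2 ≈ 1.500
  cycle 1 → 0 → 1: weight = 9, length = 2, mean = 9/2 ≈ 4.500
Minimum mean = 1.500, attained e.g. along the cycle 0 → 2 → 0 with weight 3 and length 2. So λ(A) = 3/2 = 3/2.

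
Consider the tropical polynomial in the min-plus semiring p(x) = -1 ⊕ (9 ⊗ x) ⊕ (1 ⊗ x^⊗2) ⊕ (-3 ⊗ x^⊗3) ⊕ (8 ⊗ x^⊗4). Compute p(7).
p(7) = -1

A tropical monomial a ⊗ x^⊗i evaluates to a + i · x. Evaluating each term at x = 7:
  Term 0 contributes -1 + 0 · 7 = -1
  Term 1 contributes 9 + 1 · 7 = 16
  Term 2 contributes 1 + 2 · 7 = 15
  Term 3 contributes -3 + 3 · 7 = 18
  Term 4 contributes 8 + 4 · 7 = 36
p(7) = ⊕ of these = min[-1, 16, 15, 18, 36] = -1.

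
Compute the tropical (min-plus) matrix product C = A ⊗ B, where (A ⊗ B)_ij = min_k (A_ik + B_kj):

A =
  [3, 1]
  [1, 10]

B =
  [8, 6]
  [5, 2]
A ⊗ B =
  [6, 3]
  [9, 7]

Apply the min-plus product entry-by-entry:
  C[0][0] = min over k of (A[0][0] + B[0][0] = 3 + 8 = 11, A[0][1] + B[1][0] = 1 + 5 = 6) = 6 (attained at k = 1)
  C[0][1] = min over k of (A[0][0] + B[0][1] = 3 + 6 = 9, A[0][1] + B[1][1] = 1 + 2 = 3) = 3 (attained at k = 1)
  C[1][0] = min over k of (A[1][0] + B[0][0] = 1 + 8 = 9, A[1][1] + B[1][0] = 10 + 5 = 15) = 9 (attained at k = 0)
  C[1][1] = min over k of (A[1][0] + B[0][1] = 1 + 6 = 7, A[1][1] + B[1][1] = 10 + 2 = 12) = 7 (attained at k = 0)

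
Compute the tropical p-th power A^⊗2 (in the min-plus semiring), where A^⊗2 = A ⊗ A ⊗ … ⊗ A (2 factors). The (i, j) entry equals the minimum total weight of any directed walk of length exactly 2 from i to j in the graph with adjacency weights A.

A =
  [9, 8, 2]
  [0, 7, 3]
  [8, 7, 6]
A^⊗2 =
  [8, 9, 8]
  [7, 8, 2]
  [7, 13, 10]

Each entry (A^⊗2)_ij equals the minimum over all length-2 walks i = v_0 → v_1 → … → v_2 = j of Σ_t A[v_t][v_{t+1}]. For example, for (i, j) = (0, 2) we minimise over 3 possible intermediate vertex sequences; the minimum is 8, attained along the walk 0 → 2 → 2.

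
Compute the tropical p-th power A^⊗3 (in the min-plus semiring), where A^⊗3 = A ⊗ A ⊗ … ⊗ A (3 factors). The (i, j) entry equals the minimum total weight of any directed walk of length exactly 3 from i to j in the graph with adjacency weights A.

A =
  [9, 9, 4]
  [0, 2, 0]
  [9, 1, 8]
A^⊗3 =
  [5, 7, 5]
  [1, 3, 1]
  [3, 2, 3]

Each entry (A^⊗3)_ij equals the minimum over all length-3 walks i = v_0 → v_1 → … → v_3 = j of Σ_t A[v_t][v_{t+1}]. For example, for (i, j) = (0, 2) we minimise over 9 possible intermediate vertex sequences; the minimum is 5, attained along the walk 0 → 2 → 1 → 2.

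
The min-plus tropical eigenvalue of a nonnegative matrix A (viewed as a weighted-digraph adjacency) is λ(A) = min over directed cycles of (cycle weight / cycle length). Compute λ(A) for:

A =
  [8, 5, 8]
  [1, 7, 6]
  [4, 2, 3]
λ(A) = 3

Enumerate directed cycles and compute their means (weight / length). Sample:
  cycle 0 → 0: weight = 8, length = 1, mean = 8/1 ≈ 8.000
  cycle 1 → 1: weight = 7, length = 1, mean = 7/1 ≈ 7.000
  cycle 2 → 2: weight = 3, length = 1, mean = 3/1 ≈ 3.000
  cycle 0 → 1 → 0: weight = 6, length = 2, mean = 6/2 ≈ 3.000
  cycle 0 → 2 → 0: weight = 12, length = 2, mean = 12/2 ≈ 6.000
  cycle 1 → 0 → 1: weight = 6, length = 2, mean = 6/2 ≈ 3.000
Minimum mean = 3.000, attained e.g. along the cycle 2 → 2 with weight 3 and length 1. So λ(A) = 3/1 = 3.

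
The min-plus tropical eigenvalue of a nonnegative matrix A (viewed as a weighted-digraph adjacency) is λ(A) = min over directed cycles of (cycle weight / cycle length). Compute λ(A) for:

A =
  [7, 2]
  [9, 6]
λ(A) = 11/2

Enumerate directed cycles and compute their means (weight / length). Sample:
  cycle 0 → 0: weight = 7, length = 1, mean = 7/1 ≈ 7.000
  cycle 1 → 1: weight = 6, length = 1, mean = 6/1 ≈ 6.000
  cycle 0 → 1 → 0: weight = 11, length = 2, mean = 11/2 ≈ 5.500
  cycle 1 → 0 → 1: weight = 11, length = 2, mean = 11/2 ≈ 5.500
Minimum mean = 5.500, attained e.g. along the cycle 0 → 1 → 0 with weight 11 and length 2. So λ(A) = 11/2 = 11/2.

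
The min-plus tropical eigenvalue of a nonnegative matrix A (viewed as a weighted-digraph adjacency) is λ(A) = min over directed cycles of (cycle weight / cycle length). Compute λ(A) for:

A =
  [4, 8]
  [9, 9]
λ(A) = 4

Enumerate directed cycles and compute their means (weight / length). Sample:
  cycle 0 → 0: weight = 4, length = 1, mean = 4/1 ≈ 4.000
  cycle 1 → 1: weight = 9, length = 1, mean = 9/1 ≈ 9.000
  cycle 0 → 1 → 0: weight = 17, length = 2, mean = 17/2 ≈ 8.500
  cycle 1 → 0 → 1: weight = 17, length = 2, mean = 17/2 ≈ 8.500
Minimum mean = 4.000, attained e.g. along the cycle 0 → 0 with weight 4 and length 1. So λ(A) = 4/1 = 4.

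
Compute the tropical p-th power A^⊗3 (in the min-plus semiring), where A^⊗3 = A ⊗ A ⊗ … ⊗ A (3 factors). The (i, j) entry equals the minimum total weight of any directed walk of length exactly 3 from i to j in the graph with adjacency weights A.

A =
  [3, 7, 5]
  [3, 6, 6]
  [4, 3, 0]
A^⊗3 =
  [9, 8, 5]
  [9, 9, 6]
  [4, 3, 0]

Each entry (A^⊗3)_ij equals the minimum over all length-3 walks i = v_0 → v_1 → … → v_3 = j of Σ_t A[v_t][v_{t+1}]. For example, for (i, j) = (0, 2) we minimise over 9 possible intermediate vertex sequences; the minimum is 5, attained along the walk 0 → 2 → 2 → 2.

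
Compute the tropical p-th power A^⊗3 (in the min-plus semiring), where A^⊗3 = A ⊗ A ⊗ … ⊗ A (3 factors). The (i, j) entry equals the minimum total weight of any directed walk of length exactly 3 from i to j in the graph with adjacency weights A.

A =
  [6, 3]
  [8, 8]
A^⊗3 =
  [17, 14]
  [19, 17]

Each entry (A^⊗3)_ij equals the minimum over all length-3 walks i = v_0 → v_1 → … → v_3 = j of Σ_t A[v_t][v_{t+1}]. For example, for (i, j) = (0, 1) we minimise over 4 possible intermediate vertex sequences; the minimum is 14, attained along the walk 0 → 1 → 0 → 1.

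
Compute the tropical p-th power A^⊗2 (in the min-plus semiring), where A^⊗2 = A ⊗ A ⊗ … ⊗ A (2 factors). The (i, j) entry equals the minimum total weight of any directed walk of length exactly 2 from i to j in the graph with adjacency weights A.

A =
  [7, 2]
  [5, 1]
A^⊗2 =
  [7, 3]
  [6, 2]

Each entry (A^⊗2)_ij equals the minimum over all length-2 walks i = v_0 → v_1 → … → v_2 = j of Σ_t A[v_t][v_{t+1}]. For example, for (i, j) = (0, 1) we minimise over 2 possible intermediate vertex sequences; the minimum is 3, attained along the walk 0 → 1 → 1.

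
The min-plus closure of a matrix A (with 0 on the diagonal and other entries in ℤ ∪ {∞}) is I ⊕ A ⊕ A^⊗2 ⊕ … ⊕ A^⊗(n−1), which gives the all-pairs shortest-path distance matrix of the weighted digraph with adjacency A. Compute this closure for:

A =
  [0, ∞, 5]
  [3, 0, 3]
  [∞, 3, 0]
Closure =
  [0, 8, 5]
  [3, 0, 3]
  [6, 3, 0]

This is the Floyd-Warshall all-pairs shortest-path computation. For each intermediate vertex k = 0, 1, …, 2, update dist[i][j] ← min(dist[i][j], dist[i][k] + dist[k][j]). The final matrix gives, for each (i, j), the minimum total weight of any directed path from i to j (possibly empty when i = j).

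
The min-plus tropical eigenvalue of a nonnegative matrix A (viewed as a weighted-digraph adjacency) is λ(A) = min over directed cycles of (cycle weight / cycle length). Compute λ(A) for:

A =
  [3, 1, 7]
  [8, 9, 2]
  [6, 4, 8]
λ(A) = 3

Enumerate directed cycles and compute their means (weight / length). Sample:
  cycle 0 → 0: weight = 3, length = 1, mean = 3/1 ≈ 3.000
  cycle 1 → 1: weight = 9, length = 1, mean = 9/1 ≈ 9.000
  cycle 2 → 2: weight = 8, length = 1, mean = 8/1 ≈ 8.000
  cycle 0 → 1 → 0: weight = 9, length = 2, mean = 9/2 ≈ 4.500
  cycle 0 → 2 → 0: weight = 13, length = 2, mean = 13/2 ≈ 6.500
  cycle 1 → 0 → 1: weight = 9, length = 2, mean = 9/2 ≈ 4.500
Minimum mean = 3.000, attained e.g. along the cycle 0 → 0 with weight 3 and length 1. So λ(A) = 3/1 = 3.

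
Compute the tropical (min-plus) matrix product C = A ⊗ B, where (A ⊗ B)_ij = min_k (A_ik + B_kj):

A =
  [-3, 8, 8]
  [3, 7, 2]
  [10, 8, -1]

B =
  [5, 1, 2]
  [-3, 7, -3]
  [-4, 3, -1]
A ⊗ B =
  [2, -2, -1]
  [-2, 4, 1]
  [-5, 2, -2]

Apply the min-plus product entry-by-entry:
  C[0][0] = min over k of (A[0][0] + B[0][0] = -3 + 5 = 2, A[0][1] + B[1][0] = 8 + -3 = 5, A[0][2] + B[2][0] = 8 + -4 = 4) = 2 (attained at k = 0)
  C[0][1] = min over k of (A[0][0] + B[0][1] = -3 + 1 = -2, A[0][1] + B[1][1] = 8 + 7 = 15, A[0][2] + B[2][1] = 8 + 3 = 11) = -2 (attained at k = 0)
  C[0][2] = min over k of (A[0][0] + B[0][2] = -3 + 2 = -1, A[0][1] + B[1][2] = 8 + -3 = 5, A[0][2] + B[2][2] = 8 + -1 = 7) = -1 (attained at k = 0)
  C[1][0] = min over k of (A[1][0] + B[0][0] = 3 + 5 = 8, A[1][1] + B[1][0] = 7 + -3 = 4, A[1][2] + B[2][0] = 2 + -4 = -2) = -2 (attained at k = 2)
  C[1][1] = min over k of (A[1][0] + B[0][1] = 3 + 1 = 4, A[1][1] + B[1][1] = 7 + 7 = 14, A[1][2] + B[2][1] = 2 + 3 = 5) = 4 (attained at k = 0)
  C[1][2] = min over k of (A[1][0] + B[0][2] = 3 + 2 = 5, A[1][1] + B[1][2] = 7 + -3 = 4, A[1][2] + B[2][2] = 2 + -1 = 1) = 1 (attained at k = 2)
  C[2][0] = min over k of (A[2][0] + B[0][0] = 10 + 5 = 15, A[2][1] + B[1][0] = 8 + -3 = 5, A[2][2] + B[2][0] = -1 + -4 = -5) = -5 (attained at k = 2)
  C[2][1] = min over k of (A[2][0] + B[0][1] = 10 + 1 = 11, A[2][1] + B[1][1] = 8 + 7 = 15, A[2][2] + B[2][1] = -1 + 3 = 2) = 2 (attained at k = 2)
  C[2][2] = min over k of (A[2][0] + B[0][2] = 10 + 2 = 12, A[2][1] + B[1][2] = 8 + -3 = 5, A[2][2] + B[2][2] = -1 + -1 = -2) = -2 (attained at k = 2)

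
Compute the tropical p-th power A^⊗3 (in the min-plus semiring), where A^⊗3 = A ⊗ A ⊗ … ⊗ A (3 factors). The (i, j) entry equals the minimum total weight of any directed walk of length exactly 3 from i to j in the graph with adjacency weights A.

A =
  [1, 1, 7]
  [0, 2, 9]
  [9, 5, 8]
A^⊗3 =
  [2, 2, 8]
  [1, 2, 8]
  [6, 6, 12]

Each entry (A^⊗3)_ij equals the minimum over all length-3 walks i = v_0 → v_1 → … → v_3 = j of Σ_t A[v_t][v_{t+1}]. For example, for (i, j) = (0, 2) we minimise over 9 possible intermediate vertex sequences; the minimum is 8, attained along the walk 0 → 1 → 0 → 2.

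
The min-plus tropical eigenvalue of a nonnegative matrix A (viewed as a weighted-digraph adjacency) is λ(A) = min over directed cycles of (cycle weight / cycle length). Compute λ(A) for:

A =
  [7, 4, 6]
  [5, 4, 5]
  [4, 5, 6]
λ(A) = 4

Enumerate directed cycles and compute their means (weight / length). Sample:
  cycle 0 → 0: weight = 7, length = 1, mean = 7/1 ≈ 7.000
  cycle 1 → 1: weight = 4, length = 1, mean = 4/1 ≈ 4.000
  cycle 2 → 2: weight = 6, length = 1, mean = 6/1 ≈ 6.000
  cycle 0 → 1 → 0: weight = 9, length = 2, mean = 9/2 ≈ 4.500
  cycle 0 → 2 → 0: weight = 10, length = 2, mean = 10/2 ≈ 5.000
  cycle 1 → 0 → 1: weight = 9, length = 2, mean = 9/2 ≈ 4.500
Minimum mean = 4.000, attained e.g. along the cycle 1 → 1 with weight 4 and length 1. So λ(A) = 4/1 = 4.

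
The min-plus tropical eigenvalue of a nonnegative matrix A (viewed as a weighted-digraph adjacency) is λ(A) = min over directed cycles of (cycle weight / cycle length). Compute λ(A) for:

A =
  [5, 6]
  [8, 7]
λ(A) = 5

Enumerate directed cycles and compute their means (weight / length). Sample:
  cycle 0 → 0: weight = 5, length = 1, mean = 5/1 ≈ 5.000
  cycle 1 → 1: weight = 7, length = 1, mean = 7/1 ≈ 7.000
  cycle 0 → 1 → 0: weight = 14, length = 2, mean = 14/2 ≈ 7.000
  cycle 1 → 0 → 1: weight = 14, length = 2, mean = 14/2 ≈ 7.000
Minimum mean = 5.000, attained e.g. along the cycle 0 → 0 with weight 5 and length 1. So λ(A) = 5/1 = 5.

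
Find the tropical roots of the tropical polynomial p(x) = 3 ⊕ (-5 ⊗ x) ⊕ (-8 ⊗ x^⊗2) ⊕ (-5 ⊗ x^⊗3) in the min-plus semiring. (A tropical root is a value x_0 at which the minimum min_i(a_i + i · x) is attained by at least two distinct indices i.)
Roots: {-3, 3, 8}

Each tropical root is a break point of the lower envelope of the lines y = a_i + i · x (there are 4 lines, with slopes 0, 1, ..., 3). Only the lines that attain the minimum somewhere contribute to roots; other lines are dominated. Here the surviving (envelope) indices are i = 3, i = 2, i = 1, i = 0.
Intersections between consecutive envelope lines give the roots: for adjacent envelope indices i < j the intersection is x = (a_i − a_j) / (j − i). Reading off the sorted break points: {-3, 3, 8}.
Verification: at each break x_0, at least two indices attain the minimum of min_i(a_i + i · x_0).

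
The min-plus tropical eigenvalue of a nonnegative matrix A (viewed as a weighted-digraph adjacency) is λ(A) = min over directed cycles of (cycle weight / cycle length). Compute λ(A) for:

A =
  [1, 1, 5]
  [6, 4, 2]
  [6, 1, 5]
λ(A) = 1

Enumerate directed cycles and compute their means (weight / length). Sample:
  cycle 0 → 0: weight = 1, length = 1, mean = 1/1 ≈ 1.000
  cycle 1 → 1: weight = 4, length = 1, mean = 4/1 ≈ 4.000
  cycle 2 → 2: weight = 5, length = 1, mean = 5/1 ≈ 5.000
  cycle 0 → 1 → 0: weight = 7, length = 2, mean = 7/2 ≈ 3.500
  cycle 0 → 2 → 0: weight = 11, length = 2, mean = 11/2 ≈ 5.500
  cycle 1 → 0 → 1: weight = 7, length = 2, mean = 7/2 ≈ 3.500
Minimum mean = 1.000, attained e.g. along the cycle 0 → 0 with weight 1 and length 1. So λ(A) = 1/1 = 1.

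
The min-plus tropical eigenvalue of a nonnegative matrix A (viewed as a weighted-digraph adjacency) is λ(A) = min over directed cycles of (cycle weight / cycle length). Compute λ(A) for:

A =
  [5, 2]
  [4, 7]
λ(A) = 3

Enumerate directed cycles and compute their means (weight / length). Sample:
  cycle 0 → 0: weight = 5, length = 1, mean = 5/1 ≈ 5.000
  cycle 1 → 1: weight = 7, length = 1, mean = 7/1 ≈ 7.000
  cycle 0 → 1 → 0: weight = 6, length = 2, mean = 6/2 ≈ 3.000
  cycle 1 → 0 → 1: weight = 6, length = 2, mean = 6/2 ≈ 3.000
Minimum mean = 3.000, attained e.g. along the cycle 0 → 1 → 0 with weight 6 and length 2. So λ(A) = 6/2 = 3.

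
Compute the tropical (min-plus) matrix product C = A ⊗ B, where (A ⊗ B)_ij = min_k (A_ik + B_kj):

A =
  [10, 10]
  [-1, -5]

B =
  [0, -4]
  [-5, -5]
A ⊗ B =
  [5, 5]
  [-10, -10]

Apply the min-plus product entry-by-entry:
  C[0][0] = min over k of (A[0][0] + B[0][0] = 10 + 0 = 10, A[0][1] + B[1][0] = 10 + -5 = 5) = 5 (attained at k = 1)
  C[0][1] = min over k of (A[0][0] + B[0][1] = 10 + -4 = 6, A[0][1] + B[1][1] = 10 + -5 = 5) = 5 (attained at k = 1)
  C[1][0] = min over k of (A[1][0] + B[0][0] = -1 + 0 = -1, A[1][1] + B[1][0] = -5 + -5 = -10) = -10 (attained at k = 1)
  C[1][1] = min over k of (A[1][0] + B[0][1] = -1 + -4 = -5, A[1][1] + B[1][1] = -5 + -5 = -10) = -10 (attained at k = 1)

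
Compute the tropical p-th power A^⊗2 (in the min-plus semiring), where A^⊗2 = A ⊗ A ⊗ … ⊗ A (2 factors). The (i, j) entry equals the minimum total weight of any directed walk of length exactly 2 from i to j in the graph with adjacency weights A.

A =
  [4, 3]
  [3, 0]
A^⊗2 =
  [6, 3]
  [3, 0]

Each entry (A^⊗2)_ij equals the minimum over all length-2 walks i = v_0 → v_1 → … → v_2 = j of Σ_t A[v_t][v_{t+1}]. For example, for (i, j) = (0, 1) we minimise over 2 possible intermediate vertex sequences; the minimum is 3, attained along the walk 0 → 1 → 1.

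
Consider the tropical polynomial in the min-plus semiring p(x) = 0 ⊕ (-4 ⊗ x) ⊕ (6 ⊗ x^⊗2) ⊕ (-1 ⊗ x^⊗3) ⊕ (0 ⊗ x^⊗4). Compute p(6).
p(6) = 0

A tropical monomial a ⊗ x^⊗i evaluates to a + i · x. Evaluating each term at x = 6:
  Term 0 contributes 0 + 0 · 6 = 0
  Term 1 contributes -4 + 1 · 6 = 2
  Term 2 contributes 6 + 2 · 6 = 18
  Term 3 contributes -1 + 3 · 6 = 17
  Term 4 contributes 0 + 4 · 6 = 24
p(6) = ⊕ of these = min[0, 2, 18, 17, 24] = 0.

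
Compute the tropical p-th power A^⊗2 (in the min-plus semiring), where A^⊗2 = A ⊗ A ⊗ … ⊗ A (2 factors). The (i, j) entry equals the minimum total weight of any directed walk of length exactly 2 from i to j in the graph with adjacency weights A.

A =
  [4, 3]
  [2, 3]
A^⊗2 =
  [5, 6]
  [5, 5]

Each entry (A^⊗2)_ij equals the minimum over all length-2 walks i = v_0 → v_1 → … → v_2 = j of Σ_t A[v_t][v_{t+1}]. For example, for (i, j) = (0, 1) we minimise over 2 possible intermediate vertex sequences; the minimum is 6, attained along the walk 0 → 1 → 1.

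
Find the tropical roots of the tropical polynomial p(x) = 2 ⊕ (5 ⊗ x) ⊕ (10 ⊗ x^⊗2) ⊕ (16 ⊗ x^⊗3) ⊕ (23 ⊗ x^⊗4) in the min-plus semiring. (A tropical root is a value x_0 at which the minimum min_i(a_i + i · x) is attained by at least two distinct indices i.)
Roots: {-7, -6, -5, -3}

Each tropical root is a break point of the lower envelope of the lines y = a_i + i · x (there are 5 lines, with slopes 0, 1, ..., 4). Only the lines that attain the minimum somewhere contribute to roots; other lines are dominated. Here the surviving (envelope) indices are i = 4, i = 3, i = 2, i = 1, i = 0.
Intersections between consecutive envelope lines give the roots: for adjacent envelope indices i < j the intersection is x = (a_i − a_j) / (j − i). Reading off the sorted break points: {-7, -6, -5, -3}.
Verification: at each break x_0, at least two indices attain the minimum of min_i(a_i + i · x_0).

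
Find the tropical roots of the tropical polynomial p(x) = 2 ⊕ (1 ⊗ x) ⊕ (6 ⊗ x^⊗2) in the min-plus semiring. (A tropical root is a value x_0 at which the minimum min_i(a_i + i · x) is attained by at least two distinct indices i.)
Roots: {-5, 1}

Each tropical root is a break point of the lower envelope of the lines y = a_i + i · x (there are 3 lines, with slopes 0, 1, ..., 2). Only the lines that attain the minimum somewhere contribute to roots; other lines are dominated. Here the surviving (envelope) indices are i = 2, i = 1, i = 0.
Intersections between consecutive envelope lines give the roots: for adjacent envelope indices i < j the intersection is x = (a_i − a_j) / (j − i). Reading off the sorted break points: {-5, 1}.
Verification: at each break x_0, at least two indices attain the minimum of min_i(a_i + i · x_0).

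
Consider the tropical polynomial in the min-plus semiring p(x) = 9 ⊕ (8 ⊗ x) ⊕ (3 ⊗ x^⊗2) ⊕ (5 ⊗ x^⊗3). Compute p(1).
p(1) = 5

A tropical monomial a ⊗ x^⊗i evaluates to a + i · x. Evaluating each term at x = 1:
  Term 0 contributes 9 + 0 · 1 = 9
  Term 1 contributes 8 + 1 · 1 = 9
  Term 2 contributes 3 + 2 · 1 = 5
  Term 3 contributes 5 + 3 · 1 = 8
p(1) = ⊕ of these = min[9, 9, 5, 8] = 5.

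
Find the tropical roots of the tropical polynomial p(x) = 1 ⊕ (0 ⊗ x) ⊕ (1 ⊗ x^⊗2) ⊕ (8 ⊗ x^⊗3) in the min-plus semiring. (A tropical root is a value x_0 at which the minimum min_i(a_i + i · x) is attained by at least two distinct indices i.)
Roots: {-7, -1, 1}

Each tropical root is a break point of the lower envelope of the lines y = a_i + i · x (there are 4 lines, with slopes 0, 1, ..., 3). Only the lines that attain the minimum somewhere contribute to roots; other lines are dominated. Here the surviving (envelope) indices are i = 3, i = 2, i = 1, i = 0.
Intersections between consecutive envelope lines give the roots: for adjacent envelope indices i < j the intersection is x = (a_i − a_j) / (j − i). Reading off the sorted break points: {-7, -1, 1}.
Verification: at each break x_0, at least two indices attain the minimum of min_i(a_i + i · x_0).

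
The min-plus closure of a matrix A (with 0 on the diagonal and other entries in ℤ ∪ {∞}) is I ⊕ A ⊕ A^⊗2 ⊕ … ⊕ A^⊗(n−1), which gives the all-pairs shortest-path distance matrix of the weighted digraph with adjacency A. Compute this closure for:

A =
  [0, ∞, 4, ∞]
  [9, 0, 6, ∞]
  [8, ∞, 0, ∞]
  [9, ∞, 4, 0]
Closure =
  [0, ∞, 4, ∞]
  [9, 0, 6, ∞]
  [8, ∞, 0, ∞]
  [9, ∞, 4, 0]

This is the Floyd-Warshall all-pairs shortest-path computation. For each intermediate vertex k = 0, 1, …, 3, update dist[i][j] ← min(dist[i][j], dist[i][k] + dist[k][j]). The final matrix gives, for each (i, j), the minimum total weight of any directed path from i to j (possibly empty when i = j).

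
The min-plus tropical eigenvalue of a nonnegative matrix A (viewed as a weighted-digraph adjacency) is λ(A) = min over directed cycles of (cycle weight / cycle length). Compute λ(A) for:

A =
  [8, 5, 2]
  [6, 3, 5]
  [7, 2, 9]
λ(A) = 3

Enumerate directed cycles and compute their means (weight / length). Sample:
  cycle 0 → 0: weight = 8, length = 1, mean = 8/1 ≈ 8.000
  cycle 1 → 1: weight = 3, length = 1, mean = 3/1 ≈ 3.000
  cycle 2 → 2: weight = 9, length = 1, mean = 9/1 ≈ 9.000
  cycle 0 → 1 → 0: weight = 11, length = 2, mean = 11/2 ≈ 5.500
  cycle 0 → 2 → 0: weight = 9, length = 2, mean = 9/2 ≈ 4.500
  cycle 1 → 0 → 1: weight = 11, length = 2, mean = 11/2 ≈ 5.500
Minimum mean = 3.000, attained e.g. along the cycle 1 → 1 with weight 3 and length 1. So λ(A) = 3/1 = 3.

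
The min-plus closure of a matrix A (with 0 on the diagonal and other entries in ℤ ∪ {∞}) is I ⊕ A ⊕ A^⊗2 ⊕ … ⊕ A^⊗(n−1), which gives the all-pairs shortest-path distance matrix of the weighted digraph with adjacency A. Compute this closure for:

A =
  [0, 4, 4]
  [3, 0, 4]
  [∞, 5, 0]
Closure =
  [0, 4, 4]
  [3, 0, 4]
  [8, 5, 0]

This is the Floyd-Warshall all-pairs shortest-path computation. For each intermediate vertex k = 0, 1, …, 2, update dist[i][j] ← min(dist[i][j], dist[i][k] + dist[k][j]). The final matrix gives, for each (i, j), the minimum total weight of any directed path from i to j (possibly empty when i = j).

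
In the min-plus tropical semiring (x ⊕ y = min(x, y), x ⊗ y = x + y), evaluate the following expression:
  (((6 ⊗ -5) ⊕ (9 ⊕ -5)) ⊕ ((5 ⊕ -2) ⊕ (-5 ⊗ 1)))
(((6 ⊗ -5) ⊕ (9 ⊕ -5)) ⊕ ((5 ⊕ -2) ⊕ (-5 ⊗ 1))) = -5

Expand innermost to outermost. Recall ⊕ takes the minimum of its arguments and ⊗ takes their sum. Working out the expression (((6 ⊗ -5) ⊕ (9 ⊕ -5)) ⊕ ((5 ⊕ -2) ⊕ (-5 ⊗ 1))) gives -5.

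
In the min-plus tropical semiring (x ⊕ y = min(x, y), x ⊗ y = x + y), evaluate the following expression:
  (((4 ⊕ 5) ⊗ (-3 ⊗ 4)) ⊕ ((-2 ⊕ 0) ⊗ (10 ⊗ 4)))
(((4 ⊕ 5) ⊗ (-3 ⊗ 4)) ⊕ ((-2 ⊕ 0) ⊗ (10 ⊗ 4))) = 5

Expand innermost to outermost. Recall ⊕ takes the minimum of its arguments and ⊗ takes their sum. Working out the expression (((4 ⊕ 5) ⊗ (-3 ⊗ 4)) ⊕ ((-2 ⊕ 0) ⊗ (10 ⊗ 4))) gives 5.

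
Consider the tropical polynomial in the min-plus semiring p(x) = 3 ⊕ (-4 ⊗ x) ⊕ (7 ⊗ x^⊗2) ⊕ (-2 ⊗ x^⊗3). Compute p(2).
p(2) = -2

A tropical monomial a ⊗ x^⊗i evaluates to a + i · x. Evaluating each term at x = 2:
  Term 0 contributes 3 + 0 · 2 = 3
  Term 1 contributes -4 + 1 · 2 = -2
  Term 2 contributes 7 + 2 · 2 = 11
  Term 3 contributes -2 + 3 · 2 = 4
p(2) = ⊕ of these = min[3, -2, 11, 4] = -2.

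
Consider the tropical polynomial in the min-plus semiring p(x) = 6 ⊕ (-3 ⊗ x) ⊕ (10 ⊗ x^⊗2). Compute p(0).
p(0) = -3

A tropical monomial a ⊗ x^⊗i evaluates to a + i · x. Evaluating each term at x = 0:
  Term 0 contributes 6 + 0 · 0 = 6
  Term 1 contributes -3 + 1 · 0 = -3
  Term 2 contributes 10 + 2 · 0 = 10
p(0) = ⊕ of these = min[6, -3, 10] = -3.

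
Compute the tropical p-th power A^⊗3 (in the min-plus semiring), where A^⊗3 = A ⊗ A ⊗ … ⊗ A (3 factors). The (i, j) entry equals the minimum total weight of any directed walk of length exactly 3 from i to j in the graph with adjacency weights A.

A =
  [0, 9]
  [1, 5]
A^⊗3 =
  [0, 9]
  [1, 10]

Each entry (A^⊗3)_ij equals the minimum over all length-3 walks i = v_0 → v_1 → … → v_3 = j of Σ_t A[v_t][v_{t+1}]. For example, for (i, j) = (0, 1) we minimise over 4 possible intermediate vertex sequences; the minimum is 9, attained along the walk 0 → 0 → 0 → 1.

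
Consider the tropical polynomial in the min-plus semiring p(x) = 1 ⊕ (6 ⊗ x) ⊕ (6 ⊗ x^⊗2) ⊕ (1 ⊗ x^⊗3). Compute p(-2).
p(-2) = -5

A tropical monomial a ⊗ x^⊗i evaluates to a + i · x. Evaluating each term at x = -2:
  Term 0 contributes 1 + 0 · -2 = 1
  Term 1 contributes 6 + 1 · -2 = 4
  Term 2 contributes 6 + 2 · -2 = 2
  Term 3 contributes 1 + 3 · -2 = -5
p(-2) = ⊕ of these = min[1, 4, 2, -5] = -5.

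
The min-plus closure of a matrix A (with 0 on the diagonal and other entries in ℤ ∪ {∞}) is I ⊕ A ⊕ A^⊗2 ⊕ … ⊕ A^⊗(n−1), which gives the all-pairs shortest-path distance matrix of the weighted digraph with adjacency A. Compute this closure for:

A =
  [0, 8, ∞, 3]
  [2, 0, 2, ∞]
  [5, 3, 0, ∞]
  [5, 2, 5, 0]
Closure =
  [0, 5, 7, 3]
  [2, 0, 2, 5]
  [5, 3, 0, 8]
  [4, 2, 4, 0]

This is the Floyd-Warshall all-pairs shortest-path computation. For each intermediate vertex k = 0, 1, …, 3, update dist[i][j] ← min(dist[i][j], dist[i][k] + dist[k][j]). The final matrix gives, for each (i, j), the minimum total weight of any directed path from i to j (possibly empty when i = j).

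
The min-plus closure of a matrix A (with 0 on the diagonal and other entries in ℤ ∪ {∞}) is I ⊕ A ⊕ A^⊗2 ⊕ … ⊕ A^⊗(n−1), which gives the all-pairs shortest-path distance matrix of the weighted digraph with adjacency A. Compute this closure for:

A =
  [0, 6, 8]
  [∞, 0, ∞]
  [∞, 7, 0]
Closure =
  [0, 6, 8]
  [∞, 0, ∞]
  [∞, 7, 0]

This is the Floyd-Warshall all-pairs shortest-path computation. For each intermediate vertex k = 0, 1, …, 2, update dist[i][j] ← min(dist[i][j], dist[i][k] + dist[k][j]). The final matrix gives, for each (i, j), the minimum total weight of any directed path from i to j (possibly empty when i = j).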